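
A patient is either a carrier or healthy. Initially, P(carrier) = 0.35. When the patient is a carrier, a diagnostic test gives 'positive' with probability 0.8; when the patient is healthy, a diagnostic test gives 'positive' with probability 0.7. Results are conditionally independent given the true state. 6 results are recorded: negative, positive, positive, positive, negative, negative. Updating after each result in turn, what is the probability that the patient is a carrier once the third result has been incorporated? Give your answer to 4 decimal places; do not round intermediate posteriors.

0.3192

After 'negative': P(carrier) = 0.2·0.3500 / (0.2·0.3500 + 0.3·0.6500) ≈ 0.2642
After 'positive': P(carrier) = 0.8·0.2642 / (0.8·0.2642 + 0.7·0.7358) ≈ 0.2909
After 'positive': P(carrier) = 0.8·0.2909 / (0.8·0.2909 + 0.7·0.7091) ≈ 0.3192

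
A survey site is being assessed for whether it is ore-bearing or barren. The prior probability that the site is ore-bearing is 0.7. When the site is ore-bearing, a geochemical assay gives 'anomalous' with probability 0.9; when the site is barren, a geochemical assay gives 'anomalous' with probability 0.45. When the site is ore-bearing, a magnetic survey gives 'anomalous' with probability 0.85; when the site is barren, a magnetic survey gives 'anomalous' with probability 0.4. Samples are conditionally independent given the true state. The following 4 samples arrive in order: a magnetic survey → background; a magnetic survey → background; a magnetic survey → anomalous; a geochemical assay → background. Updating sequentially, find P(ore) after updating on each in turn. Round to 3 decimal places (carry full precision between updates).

0.053

After a magnetic survey='background': P(ore) = 0.15·0.7000 / (0.15·0.7000 + 0.6·0.3000) ≈ 0.3684
After a magnetic survey='background': P(ore) = 0.15·0.3684 / (0.15·0.3684 + 0.6·0.6316) ≈ 0.1273
After a magnetic survey='anomalous': P(ore) = 0.85·0.1273 / (0.85·0.1273 + 0.4·0.8727) ≈ 0.2366
After a geochemical assay='background': P(ore) = 0.1·0.2366 / (0.1·0.2366 + 0.55·0.7634) ≈ 0.0533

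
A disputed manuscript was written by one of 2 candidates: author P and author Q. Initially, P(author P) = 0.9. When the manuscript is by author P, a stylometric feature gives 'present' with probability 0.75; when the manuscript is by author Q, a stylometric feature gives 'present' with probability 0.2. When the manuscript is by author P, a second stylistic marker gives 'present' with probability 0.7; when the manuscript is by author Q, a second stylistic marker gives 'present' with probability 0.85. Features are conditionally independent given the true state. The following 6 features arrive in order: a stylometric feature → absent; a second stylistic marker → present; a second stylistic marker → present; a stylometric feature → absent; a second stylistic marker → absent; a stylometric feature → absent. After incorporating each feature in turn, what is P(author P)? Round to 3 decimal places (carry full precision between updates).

0.271

Each posterior becomes the prior for the next update.
After a stylometric feature='absent': P(author P) = 0.25·0.9000 / (0.25·0.9000 + 0.8·0.1000) ≈ 0.7377
After a second stylistic marker='present': P(author P) = 0.7·0.7377 / (0.7·0.7377 + 0.85·0.2623) ≈ 0.6984
After a second stylistic marker='present': P(author P) = 0.7·0.6984 / (0.7·0.6984 + 0.85·0.3016) ≈ 0.6561
After a stylometric feature='absent': P(author P) = 0.25·0.6561 / (0.25·0.6561 + 0.8·0.3439) ≈ 0.3735
After a second stylistic marker='absent': P(author P) = 0.3·0.3735 / (0.3·0.3735 + 0.15·0.6265) ≈ 0.5438
After a stylometric feature='absent': P(author P) = 0.25·0.5438 / (0.25·0.5438 + 0.8·0.4562) ≈ 0.2714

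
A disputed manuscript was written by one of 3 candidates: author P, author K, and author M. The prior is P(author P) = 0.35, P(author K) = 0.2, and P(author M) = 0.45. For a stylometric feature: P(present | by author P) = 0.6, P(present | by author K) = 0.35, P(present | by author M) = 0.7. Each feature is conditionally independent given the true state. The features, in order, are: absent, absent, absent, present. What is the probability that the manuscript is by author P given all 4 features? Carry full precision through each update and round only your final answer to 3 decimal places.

0.326

Each posterior becomes the prior for the next update.
After 'absent': normaliser = 0.4·0.3500 + 0.65·0.2000 + 0.3·0.4500; P(author P) ≈ 0.3457, P(author K) ≈ 0.3210, P(author M) ≈ 0.3333
After 'absent': normaliser = 0.4·0.3457 + 0.65·0.3210 + 0.3·0.3333; P(author P) ≈ 0.3094, P(author K) ≈ 0.4669, P(author M) ≈ 0.2238
After 'absent': normaliser = 0.4·0.3094 + 0.65·0.4669 + 0.3·0.2238; P(author P) ≈ 0.2503, P(author K) ≈ 0.6139, P(author M) ≈ 0.1358
After 'present': normaliser = 0.6·0.2503 + 0.35·0.6139 + 0.7·0.1358; P(author P) ≈ 0.3265, P(author K) ≈ 0.4670, P(author M) ≈ 0.2066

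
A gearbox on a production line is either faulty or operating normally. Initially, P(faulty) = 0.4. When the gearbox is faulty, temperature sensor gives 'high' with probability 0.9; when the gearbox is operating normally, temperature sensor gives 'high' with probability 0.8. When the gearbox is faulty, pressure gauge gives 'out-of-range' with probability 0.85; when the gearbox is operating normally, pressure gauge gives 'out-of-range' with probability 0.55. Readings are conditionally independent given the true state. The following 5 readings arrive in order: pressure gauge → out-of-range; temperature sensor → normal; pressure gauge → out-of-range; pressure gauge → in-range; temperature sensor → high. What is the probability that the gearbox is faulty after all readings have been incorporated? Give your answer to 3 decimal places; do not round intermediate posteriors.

After pressure gauge='out-of-range': P(faulty) = 0.85·0.4000 / (0.85·0.4000 + 0.55·0.6000) ≈ 0.5075
After temperature sensor='normal': P(faulty) = 0.1·0.5075 / (0.1·0.5075 + 0.2·0.4925) ≈ 0.3400
After pressure gauge='out-of-range': P(faulty) = 0.85·0.3400 / (0.85·0.3400 + 0.55·0.6600) ≈ 0.4433
After pressure gauge='in-range': P(faulty) = 0.15·0.4433 / (0.15·0.4433 + 0.45·0.5567) ≈ 0.2097
After temperature sensor='high': P(faulty) = 0.9·0.2097 / (0.9·0.2097 + 0.8·0.7903) ≈ 0.2299

0.230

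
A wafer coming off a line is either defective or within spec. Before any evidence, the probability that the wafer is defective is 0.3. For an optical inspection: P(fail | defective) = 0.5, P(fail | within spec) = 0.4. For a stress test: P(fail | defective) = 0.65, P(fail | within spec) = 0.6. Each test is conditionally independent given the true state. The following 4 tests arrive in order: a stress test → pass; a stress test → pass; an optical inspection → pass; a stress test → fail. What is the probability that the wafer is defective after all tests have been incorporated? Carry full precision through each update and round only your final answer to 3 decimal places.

0.229

Apply Bayes' rule sequentially, carrying P(defective) forward.
After a stress test='pass': P(defective) = 0.35·0.3000 / (0.35·0.3000 + 0.4·0.7000) ≈ 0.2727
After a stress test='pass': P(defective) = 0.35·0.2727 / (0.35·0.2727 + 0.4·0.7273) ≈ 0.2471
After an optical inspection='pass': P(defective) = 0.5·0.2471 / (0.5·0.2471 + 0.6·0.7529) ≈ 0.2147
After a stress test='fail': P(defective) = 0.65·0.2147 / (0.65·0.2147 + 0.6·0.7853) ≈ 0.2285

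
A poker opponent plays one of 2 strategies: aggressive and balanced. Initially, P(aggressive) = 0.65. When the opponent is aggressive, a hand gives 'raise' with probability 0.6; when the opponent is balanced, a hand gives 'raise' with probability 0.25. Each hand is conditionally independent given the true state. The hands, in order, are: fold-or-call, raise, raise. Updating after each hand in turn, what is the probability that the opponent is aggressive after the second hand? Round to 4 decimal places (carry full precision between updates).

0.7039

After 'fold-or-call': P(aggressive) = 0.4·0.6500 / (0.4·0.6500 + 0.75·0.3500) ≈ 0.4976
After 'raise': P(aggressive) = 0.6·0.4976 / (0.6·0.4976 + 0.25·0.5024) ≈ 0.7039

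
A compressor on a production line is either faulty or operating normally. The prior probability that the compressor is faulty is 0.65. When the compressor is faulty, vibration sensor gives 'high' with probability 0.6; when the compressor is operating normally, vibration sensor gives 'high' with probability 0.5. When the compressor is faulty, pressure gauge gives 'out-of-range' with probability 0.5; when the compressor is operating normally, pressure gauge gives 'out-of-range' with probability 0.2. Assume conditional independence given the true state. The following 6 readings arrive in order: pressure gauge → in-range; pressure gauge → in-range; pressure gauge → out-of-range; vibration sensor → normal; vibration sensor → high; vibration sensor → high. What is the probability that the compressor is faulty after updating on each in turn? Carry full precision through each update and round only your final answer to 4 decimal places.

After pressure gauge='in-range': P(faulty) = 0.5·0.6500 / (0.5·0.6500 + 0.8·0.3500) ≈ 0.5372
After pressure gauge='in-range': P(faulty) = 0.5·0.5372 / (0.5·0.5372 + 0.8·0.4628) ≈ 0.4204
After pressure gauge='out-of-range': P(faulty) = 0.5·0.4204 / (0.5·0.4204 + 0.2·0.5796) ≈ 0.6446
After vibration sensor='normal': P(faulty) = 0.4·0.6446 / (0.4·0.6446 + 0.5·0.3554) ≈ 0.5920
After vibration sensor='high': P(faulty) = 0.6·0.5920 / (0.6·0.5920 + 0.5·0.4080) ≈ 0.6352
After vibration sensor='high': P(faulty) = 0.6·0.6352 / (0.6·0.6352 + 0.5·0.3648) ≈ 0.6763

0.6763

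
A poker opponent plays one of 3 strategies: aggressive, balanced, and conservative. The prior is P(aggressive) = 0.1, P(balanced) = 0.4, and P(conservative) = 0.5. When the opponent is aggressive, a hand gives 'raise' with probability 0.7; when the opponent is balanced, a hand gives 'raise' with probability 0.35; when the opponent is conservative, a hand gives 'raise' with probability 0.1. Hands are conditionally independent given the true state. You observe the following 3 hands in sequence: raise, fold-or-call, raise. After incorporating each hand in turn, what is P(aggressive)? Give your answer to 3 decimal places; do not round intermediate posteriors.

0.288

Apply Bayes' rule sequentially, carrying P(aggressive) forward.
After 'raise': normaliser = 0.7·0.1000 + 0.35·0.4000 + 0.1·0.5000; P(aggressive) ≈ 0.2692, P(balanced) ≈ 0.5385, P(conservative) ≈ 0.1923
After 'fold-or-call': normaliser = 0.3·0.2692 + 0.65·0.5385 + 0.9·0.1923; P(aggressive) ≈ 0.1338, P(balanced) ≈ 0.5796, P(conservative) ≈ 0.2866
After 'raise': normaliser = 0.7·0.1338 + 0.35·0.5796 + 0.1·0.2866; P(aggressive) ≈ 0.2880, P(balanced) ≈ 0.6239, P(conservative) ≈ 0.0881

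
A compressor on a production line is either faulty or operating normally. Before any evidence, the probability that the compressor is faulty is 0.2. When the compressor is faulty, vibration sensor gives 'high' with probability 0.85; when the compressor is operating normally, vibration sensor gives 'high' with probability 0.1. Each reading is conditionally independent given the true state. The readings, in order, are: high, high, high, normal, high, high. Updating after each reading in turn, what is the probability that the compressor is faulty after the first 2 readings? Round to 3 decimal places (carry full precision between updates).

0.948

After 'high': P(faulty) = 0.85·0.2000 / (0.85·0.2000 + 0.1·0.8000) ≈ 0.6800
After 'high': P(faulty) = 0.85·0.6800 / (0.85·0.6800 + 0.1·0.3200) ≈ 0.9475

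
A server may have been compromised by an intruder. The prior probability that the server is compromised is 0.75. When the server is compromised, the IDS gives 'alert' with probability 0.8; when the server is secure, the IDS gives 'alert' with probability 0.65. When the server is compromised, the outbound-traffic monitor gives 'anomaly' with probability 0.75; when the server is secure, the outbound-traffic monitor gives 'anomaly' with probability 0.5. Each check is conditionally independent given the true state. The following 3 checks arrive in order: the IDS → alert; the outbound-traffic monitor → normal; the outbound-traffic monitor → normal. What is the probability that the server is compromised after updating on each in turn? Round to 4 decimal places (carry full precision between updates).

0.4800

After the IDS='alert': P(compromised) = 0.8·0.7500 / (0.8·0.7500 + 0.65·0.2500) ≈ 0.7869
After the outbound-traffic monitor='normal': P(compromised) = 0.25·0.7869 / (0.25·0.7869 + 0.5·0.2131) ≈ 0.6486
After the outbound-traffic monitor='normal': P(compromised) = 0.25·0.6486 / (0.25·0.6486 + 0.5·0.3514) ≈ 0.4800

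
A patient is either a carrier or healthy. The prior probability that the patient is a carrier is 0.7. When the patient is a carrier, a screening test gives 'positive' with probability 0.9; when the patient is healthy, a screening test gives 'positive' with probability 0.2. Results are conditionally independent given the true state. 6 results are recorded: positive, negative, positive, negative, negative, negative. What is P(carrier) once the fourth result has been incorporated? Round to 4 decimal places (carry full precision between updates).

0.4247

Each posterior becomes the prior for the next update.
After 'positive': P(carrier) = 0.9·0.7000 / (0.9·0.7000 + 0.2·0.3000) ≈ 0.9130
After 'negative': P(carrier) = 0.1·0.9130 / (0.1·0.9130 + 0.8·0.0870) ≈ 0.5676
After 'positive': P(carrier) = 0.9·0.5676 / (0.9·0.5676 + 0.2·0.4324) ≈ 0.8552
After 'negative': P(carrier) = 0.1·0.8552 / (0.1·0.8552 + 0.8·0.1448) ≈ 0.4247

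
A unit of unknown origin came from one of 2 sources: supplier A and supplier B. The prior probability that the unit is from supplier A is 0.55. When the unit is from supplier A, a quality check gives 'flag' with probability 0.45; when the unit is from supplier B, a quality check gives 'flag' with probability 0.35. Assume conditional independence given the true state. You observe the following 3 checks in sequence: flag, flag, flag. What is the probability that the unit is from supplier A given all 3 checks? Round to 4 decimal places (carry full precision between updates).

0.7220

Each posterior becomes the prior for the next update.
After 'flag': P(supplier A) = 0.45·0.5500 / (0.45·0.5500 + 0.35·0.4500) ≈ 0.6111
After 'flag': P(supplier A) = 0.45·0.6111 / (0.45·0.6111 + 0.35·0.3889) ≈ 0.6689
After 'flag': P(supplier A) = 0.45·0.6689 / (0.45·0.6689 + 0.35·0.3311) ≈ 0.7220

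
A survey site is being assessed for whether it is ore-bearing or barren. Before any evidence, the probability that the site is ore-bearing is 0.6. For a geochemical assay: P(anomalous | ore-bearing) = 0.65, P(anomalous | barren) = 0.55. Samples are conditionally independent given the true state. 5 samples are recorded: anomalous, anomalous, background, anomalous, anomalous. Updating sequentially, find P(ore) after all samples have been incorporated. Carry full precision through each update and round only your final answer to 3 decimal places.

After 'anomalous': P(ore) = 0.65·0.6000 / (0.65·0.6000 + 0.55·0.4000) ≈ 0.6393
After 'anomalous': P(ore) = 0.65·0.6393 / (0.65·0.6393 + 0.55·0.3607) ≈ 0.6769
After 'background': P(ore) = 0.35·0.6769 / (0.35·0.6769 + 0.45·0.3231) ≈ 0.6197
After 'anomalous': P(ore) = 0.65·0.6197 / (0.65·0.6197 + 0.55·0.3803) ≈ 0.6582
After 'anomalous': P(ore) = 0.65·0.6582 / (0.65·0.6582 + 0.55·0.3418) ≈ 0.6947

0.695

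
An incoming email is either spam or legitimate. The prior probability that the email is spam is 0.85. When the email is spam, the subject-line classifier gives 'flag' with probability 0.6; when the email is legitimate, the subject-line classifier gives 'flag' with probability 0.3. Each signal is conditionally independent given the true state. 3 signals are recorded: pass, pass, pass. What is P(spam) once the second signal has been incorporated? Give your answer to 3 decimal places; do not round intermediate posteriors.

After 'pass': P(spam) = 0.4·0.8500 / (0.4·0.8500 + 0.7·0.1500) ≈ 0.7640
After 'pass': P(spam) = 0.4·0.7640 / (0.4·0.7640 + 0.7·0.2360) ≈ 0.6492

0.649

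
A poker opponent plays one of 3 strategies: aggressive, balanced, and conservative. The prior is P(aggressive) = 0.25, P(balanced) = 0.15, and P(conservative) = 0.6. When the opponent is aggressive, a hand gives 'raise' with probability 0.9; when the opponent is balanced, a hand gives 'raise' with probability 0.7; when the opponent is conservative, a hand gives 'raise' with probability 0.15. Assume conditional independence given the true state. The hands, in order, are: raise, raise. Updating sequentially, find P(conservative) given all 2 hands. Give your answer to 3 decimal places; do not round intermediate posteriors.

0.047

After 'raise': normaliser = 0.9·0.2500 + 0.7·0.1500 + 0.15·0.6000; P(aggressive) ≈ 0.5357, P(balanced) ≈ 0.2500, P(conservative) ≈ 0.2143
After 'raise': normaliser = 0.9·0.5357 + 0.7·0.2500 + 0.15·0.2143; P(aggressive) ≈ 0.6995, P(balanced) ≈ 0.2539, P(conservative) ≈ 0.0466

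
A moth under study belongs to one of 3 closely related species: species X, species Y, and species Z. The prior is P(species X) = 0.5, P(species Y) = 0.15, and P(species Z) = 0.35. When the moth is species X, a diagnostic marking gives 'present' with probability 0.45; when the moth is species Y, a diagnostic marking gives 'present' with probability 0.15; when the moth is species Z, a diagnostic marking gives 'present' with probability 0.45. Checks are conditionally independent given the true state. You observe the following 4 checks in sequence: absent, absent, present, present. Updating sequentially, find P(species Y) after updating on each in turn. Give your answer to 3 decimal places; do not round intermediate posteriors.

After 'absent': normaliser = 0.55·0.5000 + 0.85·0.1500 + 0.55·0.3500; P(species X) ≈ 0.4622, P(species Y) ≈ 0.2143, P(species Z) ≈ 0.3235
After 'absent': normaliser = 0.55·0.4622 + 0.85·0.2143 + 0.55·0.3235; P(species X) ≈ 0.4138, P(species Y) ≈ 0.2965, P(species Z) ≈ 0.2897
After 'present': normaliser = 0.45·0.4138 + 0.15·0.2965 + 0.45·0.2897; P(species X) ≈ 0.5158, P(species Y) ≈ 0.1232, P(species Z) ≈ 0.3610
After 'present': normaliser = 0.45·0.5158 + 0.15·0.1232 + 0.45·0.3610; P(species X) ≈ 0.5619, P(species Y) ≈ 0.0447, P(species Z) ≈ 0.3933

0.045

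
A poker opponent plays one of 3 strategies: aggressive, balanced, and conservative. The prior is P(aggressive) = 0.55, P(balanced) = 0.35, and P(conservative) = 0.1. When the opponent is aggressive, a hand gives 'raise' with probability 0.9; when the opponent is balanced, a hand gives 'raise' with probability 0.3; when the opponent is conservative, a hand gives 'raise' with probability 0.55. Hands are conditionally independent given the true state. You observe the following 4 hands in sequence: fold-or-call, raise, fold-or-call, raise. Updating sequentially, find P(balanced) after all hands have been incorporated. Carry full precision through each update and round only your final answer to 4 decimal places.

0.5933

Apply Bayes' rule sequentially, carrying P(balanced) forward.
After 'fold-or-call': normaliser = 0.1·0.5500 + 0.7·0.3500 + 0.45·0.1000; P(aggressive) ≈ 0.1594, P(balanced) ≈ 0.7101, P(conservative) ≈ 0.1304
After 'raise': normaliser = 0.9·0.1594 + 0.3·0.7101 + 0.55·0.1304; P(aggressive) ≈ 0.3350, P(balanced) ≈ 0.4975, P(conservative) ≈ 0.1675
After 'fold-or-call': normaliser = 0.1·0.3350 + 0.7·0.4975 + 0.45·0.1675; P(aggressive) ≈ 0.0733, P(balanced) ≈ 0.7618, P(conservative) ≈ 0.1649
After 'raise': normaliser = 0.9·0.0733 + 0.3·0.7618 + 0.55·0.1649; P(aggressive) ≈ 0.1712, P(balanced) ≈ 0.5933, P(conservative) ≈ 0.2355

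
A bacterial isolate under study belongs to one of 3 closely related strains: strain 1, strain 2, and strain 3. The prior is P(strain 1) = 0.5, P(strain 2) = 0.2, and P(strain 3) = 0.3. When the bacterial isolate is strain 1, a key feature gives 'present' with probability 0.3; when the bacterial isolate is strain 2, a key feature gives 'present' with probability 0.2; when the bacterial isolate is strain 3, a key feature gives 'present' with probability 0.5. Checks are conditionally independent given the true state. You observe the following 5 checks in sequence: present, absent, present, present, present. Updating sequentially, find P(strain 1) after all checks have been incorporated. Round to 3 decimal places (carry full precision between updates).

0.227

Each posterior becomes the prior for the next update.
After 'present': normaliser = 0.3·0.5000 + 0.2·0.2000 + 0.5·0.3000; P(strain 1) ≈ 0.4412, P(strain 2) ≈ 0.1176, P(strain 3) ≈ 0.4412
After 'absent': normaliser = 0.7·0.4412 + 0.8·0.1176 + 0.5·0.4412; P(strain 1) ≈ 0.4953, P(strain 2) ≈ 0.1509, P(strain 3) ≈ 0.3538
After 'present': normaliser = 0.3·0.4953 + 0.2·0.1509 + 0.5·0.3538; P(strain 1) ≈ 0.4178, P(strain 2) ≈ 0.0849, P(strain 3) ≈ 0.4973
After 'present': normaliser = 0.3·0.4178 + 0.2·0.0849 + 0.5·0.4973; P(strain 1) ≈ 0.3206, P(strain 2) ≈ 0.0434, P(strain 3) ≈ 0.6360
After 'present': normaliser = 0.3·0.3206 + 0.2·0.0434 + 0.5·0.6360; P(strain 1) ≈ 0.2274, P(strain 2) ≈ 0.0205, P(strain 3) ≈ 0.7520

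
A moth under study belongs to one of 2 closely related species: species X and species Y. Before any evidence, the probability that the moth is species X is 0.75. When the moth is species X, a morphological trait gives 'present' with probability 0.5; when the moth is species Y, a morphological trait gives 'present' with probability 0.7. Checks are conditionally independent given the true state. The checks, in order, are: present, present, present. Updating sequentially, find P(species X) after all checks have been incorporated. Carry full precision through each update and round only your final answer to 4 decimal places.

0.5223

Apply Bayes' rule sequentially, carrying P(species X) forward.
After 'present': P(species X) = 0.5·0.7500 / (0.5·0.7500 + 0.7·0.2500) ≈ 0.6818
After 'present': P(species X) = 0.5·0.6818 / (0.5·0.6818 + 0.7·0.3182) ≈ 0.6048
After 'present': P(species X) = 0.5·0.6048 / (0.5·0.6048 + 0.7·0.3952) ≈ 0.5223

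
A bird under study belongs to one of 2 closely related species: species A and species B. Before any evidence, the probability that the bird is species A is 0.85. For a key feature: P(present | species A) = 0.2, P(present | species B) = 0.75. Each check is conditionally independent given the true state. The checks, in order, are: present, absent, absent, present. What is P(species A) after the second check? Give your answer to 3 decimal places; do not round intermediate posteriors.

0.829

Each posterior becomes the prior for the next update.
After 'present': P(species A) = 0.2·0.8500 / (0.2·0.8500 + 0.75·0.1500) ≈ 0.6018
After 'absent': P(species A) = 0.8·0.6018 / (0.8·0.6018 + 0.25·0.3982) ≈ 0.8286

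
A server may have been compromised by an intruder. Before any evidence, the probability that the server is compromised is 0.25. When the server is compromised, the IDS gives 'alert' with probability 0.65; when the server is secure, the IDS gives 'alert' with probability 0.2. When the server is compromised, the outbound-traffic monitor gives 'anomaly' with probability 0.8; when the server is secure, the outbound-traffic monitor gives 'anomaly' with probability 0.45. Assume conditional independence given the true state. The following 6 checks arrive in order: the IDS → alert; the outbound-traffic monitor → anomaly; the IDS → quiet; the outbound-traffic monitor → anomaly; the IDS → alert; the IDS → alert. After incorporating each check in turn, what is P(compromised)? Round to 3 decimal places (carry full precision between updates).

After the IDS='alert': P(compromised) = 0.65·0.2500 / (0.65·0.2500 + 0.2·0.7500) ≈ 0.5200
After the outbound-traffic monitor='anomaly': P(compromised) = 0.8·0.5200 / (0.8·0.5200 + 0.45·0.4800) ≈ 0.6582
After the IDS='quiet': P(compromised) = 0.35·0.6582 / (0.35·0.6582 + 0.8·0.3418) ≈ 0.4573
After the outbound-traffic monitor='anomaly': P(compromised) = 0.8·0.4573 / (0.8·0.4573 + 0.45·0.5427) ≈ 0.5997
After the IDS='alert': P(compromised) = 0.65·0.5997 / (0.65·0.5997 + 0.2·0.4003) ≈ 0.8296
After the IDS='alert': P(compromised) = 0.65·0.8296 / (0.65·0.8296 + 0.2·0.1704) ≈ 0.9406

0.941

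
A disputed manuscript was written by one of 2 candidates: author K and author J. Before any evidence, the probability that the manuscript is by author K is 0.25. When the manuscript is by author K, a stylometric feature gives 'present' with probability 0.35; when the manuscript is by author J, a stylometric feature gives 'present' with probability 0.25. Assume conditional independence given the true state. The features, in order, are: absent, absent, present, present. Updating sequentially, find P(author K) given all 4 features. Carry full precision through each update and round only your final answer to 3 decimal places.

0.329

After 'absent': P(author K) = 0.65·0.2500 / (0.65·0.2500 + 0.75·0.7500) ≈ 0.2241
After 'absent': P(author K) = 0.65·0.2241 / (0.65·0.2241 + 0.75·0.7759) ≈ 0.2002
After 'present': P(author K) = 0.35·0.2002 / (0.35·0.2002 + 0.25·0.7998) ≈ 0.2595
After 'present': P(author K) = 0.35·0.2595 / (0.35·0.2595 + 0.25·0.7405) ≈ 0.3292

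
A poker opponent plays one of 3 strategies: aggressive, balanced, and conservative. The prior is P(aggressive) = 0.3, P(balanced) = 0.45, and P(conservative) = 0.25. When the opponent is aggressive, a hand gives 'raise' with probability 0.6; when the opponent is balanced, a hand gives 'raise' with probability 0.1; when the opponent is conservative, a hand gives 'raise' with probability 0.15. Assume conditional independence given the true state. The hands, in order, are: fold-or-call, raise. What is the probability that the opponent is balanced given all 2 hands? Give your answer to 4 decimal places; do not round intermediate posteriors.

After 'fold-or-call': normaliser = 0.4·0.3000 + 0.9·0.4500 + 0.85·0.2500; P(aggressive) ≈ 0.1627, P(balanced) ≈ 0.5492, P(conservative) ≈ 0.2881
After 'raise': normaliser = 0.6·0.1627 + 0.1·0.5492 + 0.15·0.2881; P(aggressive) ≈ 0.4987, P(balanced) ≈ 0.2805, P(conservative) ≈ 0.2208

0.2805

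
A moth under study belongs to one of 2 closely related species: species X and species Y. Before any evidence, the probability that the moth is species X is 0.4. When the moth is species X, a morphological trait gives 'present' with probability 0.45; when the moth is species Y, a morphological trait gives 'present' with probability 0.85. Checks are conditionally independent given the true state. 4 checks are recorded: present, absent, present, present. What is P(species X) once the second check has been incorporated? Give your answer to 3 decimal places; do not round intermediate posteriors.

Each posterior becomes the prior for the next update.
After 'present': P(species X) = 0.45·0.4000 / (0.45·0.4000 + 0.85·0.6000) ≈ 0.2609
After 'absent': P(species X) = 0.55·0.2609 / (0.55·0.2609 + 0.15·0.7391) ≈ 0.5641

0.564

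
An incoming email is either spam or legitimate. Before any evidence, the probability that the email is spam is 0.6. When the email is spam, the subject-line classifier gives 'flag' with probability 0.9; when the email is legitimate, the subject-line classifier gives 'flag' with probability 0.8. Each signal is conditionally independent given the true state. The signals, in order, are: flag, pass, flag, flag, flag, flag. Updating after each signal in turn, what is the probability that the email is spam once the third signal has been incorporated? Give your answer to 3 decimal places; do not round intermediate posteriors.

0.487

After 'flag': P(spam) = 0.9·0.6000 / (0.9·0.6000 + 0.8·0.4000) ≈ 0.6279
After 'pass': P(spam) = 0.1·0.6279 / (0.1·0.6279 + 0.2·0.3721) ≈ 0.4576
After 'flag': P(spam) = 0.9·0.4576 / (0.9·0.4576 + 0.8·0.5424) ≈ 0.4870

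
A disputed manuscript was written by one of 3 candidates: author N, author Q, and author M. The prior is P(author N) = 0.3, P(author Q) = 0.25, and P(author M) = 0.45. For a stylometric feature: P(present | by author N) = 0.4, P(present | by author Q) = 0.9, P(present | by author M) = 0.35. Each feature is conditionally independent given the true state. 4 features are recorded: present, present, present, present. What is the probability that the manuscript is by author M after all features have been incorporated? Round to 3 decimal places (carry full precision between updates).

After 'present': normaliser = 0.4·0.3000 + 0.9·0.2500 + 0.35·0.4500; P(author N) ≈ 0.2388, P(author Q) ≈ 0.4478, P(author M) ≈ 0.3134
After 'present': normaliser = 0.4·0.2388 + 0.9·0.4478 + 0.35·0.3134; P(author N) ≈ 0.1571, P(author Q) ≈ 0.6626, P(author M) ≈ 0.1804
After 'present': normaliser = 0.4·0.1571 + 0.9·0.6626 + 0.35·0.1804; P(author N) ≈ 0.0870, P(author Q) ≈ 0.8256, P(author M) ≈ 0.0874
After 'present': normaliser = 0.4·0.0870 + 0.9·0.8256 + 0.35·0.0874; P(author N) ≈ 0.0430, P(author Q) ≈ 0.9191, P(author M) ≈ 0.0378

0.038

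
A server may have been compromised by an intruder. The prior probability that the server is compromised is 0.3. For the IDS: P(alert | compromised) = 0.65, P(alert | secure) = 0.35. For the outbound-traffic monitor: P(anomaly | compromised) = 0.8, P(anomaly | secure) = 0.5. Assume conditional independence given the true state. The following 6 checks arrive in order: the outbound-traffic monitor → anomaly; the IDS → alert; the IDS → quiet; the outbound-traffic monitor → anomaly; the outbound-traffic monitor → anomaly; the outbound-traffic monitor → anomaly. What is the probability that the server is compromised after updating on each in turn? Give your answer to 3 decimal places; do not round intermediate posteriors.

After the outbound-traffic monitor='anomaly': P(compromised) = 0.8·0.3000 / (0.8·0.3000 + 0.5·0.7000) ≈ 0.4068
After the IDS='alert': P(compromised) = 0.65·0.4068 / (0.65·0.4068 + 0.35·0.5932) ≈ 0.5601
After the IDS='quiet': P(compromised) = 0.35·0.5601 / (0.35·0.5601 + 0.65·0.4399) ≈ 0.4068
After the outbound-traffic monitor='anomaly': P(compromised) = 0.8·0.4068 / (0.8·0.4068 + 0.5·0.5932) ≈ 0.5232
After the outbound-traffic monitor='anomaly': P(compromised) = 0.8·0.5232 / (0.8·0.5232 + 0.5·0.4768) ≈ 0.6371
After the outbound-traffic monitor='anomaly': P(compromised) = 0.8·0.6371 / (0.8·0.6371 + 0.5·0.3629) ≈ 0.7374

0.737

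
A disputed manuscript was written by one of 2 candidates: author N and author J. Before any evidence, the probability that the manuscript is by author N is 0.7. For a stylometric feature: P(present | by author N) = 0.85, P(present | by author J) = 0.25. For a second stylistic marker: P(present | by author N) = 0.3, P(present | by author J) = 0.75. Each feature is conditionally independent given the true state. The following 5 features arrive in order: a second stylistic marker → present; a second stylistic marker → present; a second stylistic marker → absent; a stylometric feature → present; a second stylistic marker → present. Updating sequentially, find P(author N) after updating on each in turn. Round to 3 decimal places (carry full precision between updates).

After a second stylistic marker='present': P(author N) = 0.3·0.7000 / (0.3·0.7000 + 0.75·0.3000) ≈ 0.4828
After a second stylistic marker='present': P(author N) = 0.3·0.4828 / (0.3·0.4828 + 0.75·0.5172) ≈ 0.2718
After a second stylistic marker='absent': P(author N) = 0.7·0.2718 / (0.7·0.2718 + 0.25·0.7282) ≈ 0.5111
After a stylometric feature='present': P(author N) = 0.85·0.5111 / (0.85·0.5111 + 0.25·0.4889) ≈ 0.7804
After a second stylistic marker='present': P(author N) = 0.3·0.7804 / (0.3·0.7804 + 0.75·0.2196) ≈ 0.5871

0.587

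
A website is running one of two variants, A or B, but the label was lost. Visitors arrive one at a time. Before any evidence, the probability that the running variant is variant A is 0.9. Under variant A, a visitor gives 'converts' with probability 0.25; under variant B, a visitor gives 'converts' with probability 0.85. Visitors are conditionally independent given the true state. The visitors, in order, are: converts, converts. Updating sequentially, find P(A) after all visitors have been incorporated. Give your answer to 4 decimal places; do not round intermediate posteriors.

After 'converts': P(A) = 0.25·0.9000 / (0.25·0.9000 + 0.85·0.1000) ≈ 0.7258
After 'converts': P(A) = 0.25·0.7258 / (0.25·0.7258 + 0.85·0.2742) ≈ 0.4377

0.4377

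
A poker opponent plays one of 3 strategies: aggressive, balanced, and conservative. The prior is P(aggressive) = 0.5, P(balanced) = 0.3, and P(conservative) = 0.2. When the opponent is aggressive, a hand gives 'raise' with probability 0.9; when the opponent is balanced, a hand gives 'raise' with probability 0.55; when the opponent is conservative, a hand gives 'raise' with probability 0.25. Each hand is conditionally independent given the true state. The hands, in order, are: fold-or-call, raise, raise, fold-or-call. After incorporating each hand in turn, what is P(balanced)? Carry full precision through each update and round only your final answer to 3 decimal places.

0.624

After 'fold-or-call': normaliser = 0.1·0.5000 + 0.45·0.3000 + 0.75·0.2000; P(aggressive) ≈ 0.1493, P(balanced) ≈ 0.4030, P(conservative) ≈ 0.4478
After 'raise': normaliser = 0.9·0.1493 + 0.55·0.4030 + 0.25·0.4478; P(aggressive) ≈ 0.2871, P(balanced) ≈ 0.4737, P(conservative) ≈ 0.2392
After 'raise': normaliser = 0.9·0.2871 + 0.55·0.4737 + 0.25·0.2392; P(aggressive) ≈ 0.4465, P(balanced) ≈ 0.4502, P(conservative) ≈ 0.1033
After 'fold-or-call': normaliser = 0.1·0.4465 + 0.45·0.4502 + 0.75·0.1033; P(aggressive) ≈ 0.1375, P(balanced) ≈ 0.6238, P(conservative) ≈ 0.2387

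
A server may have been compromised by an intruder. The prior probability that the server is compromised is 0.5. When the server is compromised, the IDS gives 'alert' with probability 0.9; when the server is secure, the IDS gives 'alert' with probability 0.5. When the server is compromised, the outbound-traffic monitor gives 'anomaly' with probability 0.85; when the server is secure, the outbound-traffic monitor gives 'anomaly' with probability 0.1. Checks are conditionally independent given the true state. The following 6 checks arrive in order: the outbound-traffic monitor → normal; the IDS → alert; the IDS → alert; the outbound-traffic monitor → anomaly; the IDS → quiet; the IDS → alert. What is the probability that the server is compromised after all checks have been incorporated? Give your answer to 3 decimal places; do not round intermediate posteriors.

0.623

Apply Bayes' rule sequentially, carrying P(compromised) forward.
After the outbound-traffic monitor='normal': P(compromised) = 0.15·0.5000 / (0.15·0.5000 + 0.9·0.5000) ≈ 0.1429
After the IDS='alert': P(compromised) = 0.9·0.1429 / (0.9·0.1429 + 0.5·0.8571) ≈ 0.2308
After the IDS='alert': P(compromised) = 0.9·0.2308 / (0.9·0.2308 + 0.5·0.7692) ≈ 0.3506
After the outbound-traffic monitor='anomaly': P(compromised) = 0.85·0.3506 / (0.85·0.3506 + 0.1·0.6494) ≈ 0.8211
After the IDS='quiet': P(compromised) = 0.1·0.8211 / (0.1·0.8211 + 0.5·0.1789) ≈ 0.4786
After the IDS='alert': P(compromised) = 0.9·0.4786 / (0.9·0.4786 + 0.5·0.5214) ≈ 0.6230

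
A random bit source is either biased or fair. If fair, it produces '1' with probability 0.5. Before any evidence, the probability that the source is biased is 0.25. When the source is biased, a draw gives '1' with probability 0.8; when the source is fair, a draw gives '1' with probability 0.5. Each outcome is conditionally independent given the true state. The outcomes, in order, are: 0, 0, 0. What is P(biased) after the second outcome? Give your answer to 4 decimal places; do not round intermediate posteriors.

After '0': P(biased) = 0.2·0.2500 / (0.2·0.2500 + 0.5·0.7500) ≈ 0.1176
After '0': P(biased) = 0.2·0.1176 / (0.2·0.1176 + 0.5·0.8824) ≈ 0.0506

0.0506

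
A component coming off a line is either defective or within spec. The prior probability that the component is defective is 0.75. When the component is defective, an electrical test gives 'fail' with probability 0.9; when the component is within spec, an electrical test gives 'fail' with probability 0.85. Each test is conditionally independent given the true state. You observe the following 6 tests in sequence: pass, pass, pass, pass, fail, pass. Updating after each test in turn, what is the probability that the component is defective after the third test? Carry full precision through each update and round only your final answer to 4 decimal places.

0.4706

After 'pass': P(defective) = 0.1·0.7500 / (0.1·0.7500 + 0.15·0.2500) ≈ 0.6667
After 'pass': P(defective) = 0.1·0.6667 / (0.1·0.6667 + 0.15·0.3333) ≈ 0.5714
After 'pass': P(defective) = 0.1·0.5714 / (0.1·0.5714 + 0.15·0.4286) ≈ 0.4706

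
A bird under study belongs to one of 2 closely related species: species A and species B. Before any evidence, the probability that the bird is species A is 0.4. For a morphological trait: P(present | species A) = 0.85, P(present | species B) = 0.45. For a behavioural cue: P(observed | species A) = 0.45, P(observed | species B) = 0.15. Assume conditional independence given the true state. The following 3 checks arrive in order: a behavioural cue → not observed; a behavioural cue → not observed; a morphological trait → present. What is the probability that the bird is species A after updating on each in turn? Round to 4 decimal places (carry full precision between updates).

0.3452

After a behavioural cue='not observed': P(species A) = 0.55·0.4000 / (0.55·0.4000 + 0.85·0.6000) ≈ 0.3014
After a behavioural cue='not observed': P(species A) = 0.55·0.3014 / (0.55·0.3014 + 0.85·0.6986) ≈ 0.2182
After a morphological trait='present': P(species A) = 0.85·0.2182 / (0.85·0.2182 + 0.45·0.7818) ≈ 0.3452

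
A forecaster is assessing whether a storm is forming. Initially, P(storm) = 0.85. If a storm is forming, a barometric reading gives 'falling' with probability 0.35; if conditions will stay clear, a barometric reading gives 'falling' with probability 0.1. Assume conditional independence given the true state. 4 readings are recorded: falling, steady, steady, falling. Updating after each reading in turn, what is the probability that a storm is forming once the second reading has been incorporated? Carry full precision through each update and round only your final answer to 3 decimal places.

Apply Bayes' rule sequentially, carrying P(storm) forward.
After 'falling': P(storm) = 0.35·0.8500 / (0.35·0.8500 + 0.1·0.1500) ≈ 0.9520
After 'steady': P(storm) = 0.65·0.9520 / (0.65·0.9520 + 0.9·0.0480) ≈ 0.9347

0.935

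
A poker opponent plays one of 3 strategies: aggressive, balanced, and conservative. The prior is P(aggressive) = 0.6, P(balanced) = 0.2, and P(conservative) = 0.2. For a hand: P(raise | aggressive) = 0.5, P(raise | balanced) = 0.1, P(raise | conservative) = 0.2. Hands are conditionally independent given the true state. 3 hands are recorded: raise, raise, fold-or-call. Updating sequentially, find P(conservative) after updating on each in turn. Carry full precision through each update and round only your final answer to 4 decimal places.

After 'raise': normaliser = 0.5·0.6000 + 0.1·0.2000 + 0.2·0.2000; P(aggressive) ≈ 0.8333, P(balanced) ≈ 0.0556, P(conservative) ≈ 0.1111
After 'raise': normaliser = 0.5·0.8333 + 0.1·0.0556 + 0.2·0.1111; P(aggressive) ≈ 0.9375, P(balanced) ≈ 0.0125, P(conservative) ≈ 0.0500
After 'fold-or-call': normaliser = 0.5·0.9375 + 0.9·0.0125 + 0.8·0.0500; P(aggressive) ≈ 0.9014, P(balanced) ≈ 0.0216, P(conservative) ≈ 0.0769

0.0769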